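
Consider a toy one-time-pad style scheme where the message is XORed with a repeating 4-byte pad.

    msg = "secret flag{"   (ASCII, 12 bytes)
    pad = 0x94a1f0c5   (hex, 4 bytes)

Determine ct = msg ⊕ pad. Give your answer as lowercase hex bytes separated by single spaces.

The 4-byte key repeats, so the effective keystream is 94 a1 f0 c5 94 a1 f0 c5 94 a1 f0 c5.
byte 0: 115 ⊕ 148 = 231
byte 1: 101 ⊕ 161 = 196
byte 2:  99 ⊕ 240 = 147
byte 3: 114 ⊕ 197 = 183
byte 4: 101 ⊕ 148 = 241
byte 5: 116 ⊕ 161 = 213
byte 6:  32 ⊕ 240 = 208
byte 7: 102 ⊕ 197 = 163
byte 8: 108 ⊕ 148 = 248
byte 9:  97 ⊕ 161 = 192
byte 10: 103 ⊕ 240 = 151
byte 11: 123 ⊕ 197 = 190

e7 c4 93 b7 f1 d5 d0 a3 f8 c0 97 be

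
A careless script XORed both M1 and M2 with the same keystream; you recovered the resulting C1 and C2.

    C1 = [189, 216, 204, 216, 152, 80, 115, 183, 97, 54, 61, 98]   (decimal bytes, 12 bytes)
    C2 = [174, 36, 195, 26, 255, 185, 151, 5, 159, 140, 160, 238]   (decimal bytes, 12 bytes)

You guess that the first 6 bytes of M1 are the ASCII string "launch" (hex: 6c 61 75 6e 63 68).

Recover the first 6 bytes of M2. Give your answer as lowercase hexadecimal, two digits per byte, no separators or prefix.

7f9d7aac0481

First, C1 ⊕ C2 = (M1 ⊕ K) ⊕ (M2 ⊕ K) = M1 ⊕ M2, so the key drops out. Then M2 = (M1 ⊕ M2) ⊕ M1 over the first 6 bytes.
byte 0: (bd ^ ae) ^ 6c = 13 ^ 6c = 7f
byte 1: (d8 ^ 24) ^ 61 = fc ^ 61 = 9d
byte 2: (cc ^ c3) ^ 75 = 0f ^ 75 = 7a
byte 3: (d8 ^ 1a) ^ 6e = c2 ^ 6e = ac
byte 4: (98 ^ ff) ^ 63 = 67 ^ 63 = 04
byte 5: (50 ^ b9) ^ 68 = e9 ^ 68 = 81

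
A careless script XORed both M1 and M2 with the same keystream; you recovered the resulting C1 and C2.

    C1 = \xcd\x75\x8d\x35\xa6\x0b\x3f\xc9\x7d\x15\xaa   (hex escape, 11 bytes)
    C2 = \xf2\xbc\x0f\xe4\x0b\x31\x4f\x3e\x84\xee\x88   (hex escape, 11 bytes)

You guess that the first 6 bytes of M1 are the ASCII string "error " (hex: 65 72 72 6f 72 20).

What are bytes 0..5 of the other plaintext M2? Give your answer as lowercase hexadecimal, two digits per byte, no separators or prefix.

5abbf0bedf1a

First, C1 ⊕ C2 = (M1 ⊕ K) ⊕ (M2 ⊕ K) = M1 ⊕ M2, so the key drops out. Then M2 = (M1 ⊕ M2) ⊕ M1 over the first 6 bytes.
byte 0: (cd ^ f2) ^ 65 = 3f ^ 65 = 5a
byte 1: (75 ^ bc) ^ 72 = c9 ^ 72 = bb
byte 2: (8d ^ 0f) ^ 72 = 82 ^ 72 = f0
byte 3: (35 ^ e4) ^ 6f = d1 ^ 6f = be
byte 4: (a6 ^ 0b) ^ 72 = ad ^ 72 = df
byte 5: (0b ^ 31) ^ 20 = 3a ^ 20 = 1a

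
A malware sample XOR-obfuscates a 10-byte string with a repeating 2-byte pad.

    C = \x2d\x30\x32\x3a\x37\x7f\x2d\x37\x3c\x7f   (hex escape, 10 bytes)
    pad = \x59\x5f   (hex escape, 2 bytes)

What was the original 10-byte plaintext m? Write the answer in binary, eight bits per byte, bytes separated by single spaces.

01110100 01101111 01101011 01100101 01101110 00100000 01110100 01101000 01100101 00100000

The 2-byte key repeats, so the effective keystream is 59 5f 59 5f 59 5f 59 5f 59 5f.
byte 0: 2d XOR 59 = 74
byte 1: 30 XOR 5f = 6f
byte 2: 32 XOR 59 = 6b
byte 3: 3a XOR 5f = 65
byte 4: 37 XOR 59 = 6e
byte 5: 7f XOR 5f = 20
byte 6: 2d XOR 59 = 74
byte 7: 37 XOR 5f = 68
byte 8: 3c XOR 59 = 65
byte 9: 7f XOR 5f = 20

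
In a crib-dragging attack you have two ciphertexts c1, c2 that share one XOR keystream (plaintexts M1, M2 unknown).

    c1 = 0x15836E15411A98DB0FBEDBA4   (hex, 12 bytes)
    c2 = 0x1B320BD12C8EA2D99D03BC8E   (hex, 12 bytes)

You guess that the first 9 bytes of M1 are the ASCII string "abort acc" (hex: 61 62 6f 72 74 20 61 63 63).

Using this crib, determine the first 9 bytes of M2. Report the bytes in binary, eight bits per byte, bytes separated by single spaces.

01101111 11010011 00001010 10110110 00011001 10110100 01011011 01100001 11110001

First, c1 ⊕ c2 = (M1 ⊕ K) ⊕ (M2 ⊕ K) = M1 ⊕ M2, so the key drops out. Then M2 = (M1 ⊕ M2) ⊕ M1 over the first 9 bytes.
byte 0: (15 ^ 1b) ^ 61 = 0e ^ 61 = 6f
byte 1: (83 ^ 32) ^ 62 = b1 ^ 62 = d3
byte 2: (6e ^ 0b) ^ 6f = 65 ^ 6f = 0a
byte 3: (15 ^ d1) ^ 72 = c4 ^ 72 = b6
byte 4: (41 ^ 2c) ^ 74 = 6d ^ 74 = 19
byte 5: (1a ^ 8e) ^ 20 = 94 ^ 20 = b4
byte 6: (98 ^ a2) ^ 61 = 3a ^ 61 = 5b
byte 7: (db ^ d9) ^ 63 = 02 ^ 63 = 61
byte 8: (0f ^ 9d) ^ 63 = 92 ^ 63 = f1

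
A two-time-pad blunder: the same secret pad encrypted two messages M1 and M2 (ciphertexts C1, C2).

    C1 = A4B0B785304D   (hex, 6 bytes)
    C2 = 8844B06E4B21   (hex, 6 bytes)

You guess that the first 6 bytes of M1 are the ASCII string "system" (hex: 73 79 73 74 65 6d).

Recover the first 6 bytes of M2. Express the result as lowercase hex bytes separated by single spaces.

5f 8d 74 9f 1e 01

First, C1 ⊕ C2 = (M1 ⊕ K) ⊕ (M2 ⊕ K) = M1 ⊕ M2, so the key drops out. Then M2 = (M1 ⊕ M2) ⊕ M1 over the first 6 bytes.
byte 0: (a4 xor 88) xor 73 = 2c xor 73 = 5f
byte 1: (b0 xor 44) xor 79 = f4 xor 79 = 8d
byte 2: (b7 xor b0) xor 73 = 07 xor 73 = 74
byte 3: (85 xor 6e) xor 74 = eb xor 74 = 9f
byte 4: (30 xor 4b) xor 65 = 7b xor 65 = 1e
byte 5: (4d xor 21) xor 6d = 6c xor 6d = 01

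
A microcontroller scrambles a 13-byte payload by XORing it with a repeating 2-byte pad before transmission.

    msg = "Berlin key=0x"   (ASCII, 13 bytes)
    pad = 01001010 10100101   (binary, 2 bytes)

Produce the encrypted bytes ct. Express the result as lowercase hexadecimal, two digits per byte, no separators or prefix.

08c038c923cb6ace2fdc779532

The 2-byte key repeats, so the effective keystream is 4a a5 4a a5 4a a5 4a a5 4a a5 4a a5 4a.
byte 0: 42 xor 4a = 08
byte 1: 65 xor a5 = c0
byte 2: 72 xor 4a = 38
byte 3: 6c xor a5 = c9
byte 4: 69 xor 4a = 23
byte 5: 6e xor a5 = cb
byte 6: 20 xor 4a = 6a
byte 7: 6b xor a5 = ce
byte 8: 65 xor 4a = 2f
byte 9: 79 xor a5 = dc
byte 10: 3d xor 4a = 77
byte 11: 30 xor a5 = 95
byte 12: 78 xor 4a = 32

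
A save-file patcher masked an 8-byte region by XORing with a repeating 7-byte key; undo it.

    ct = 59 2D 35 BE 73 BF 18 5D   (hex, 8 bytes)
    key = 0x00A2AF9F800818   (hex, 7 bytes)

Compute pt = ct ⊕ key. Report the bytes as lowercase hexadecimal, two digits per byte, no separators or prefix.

The 7-byte key repeats, so the effective keystream is 00 a2 af 9f 80 08 18 00.
byte 0: 59 ^ 00 = 59
byte 1: 2d ^ a2 = 8f
byte 2: 35 ^ af = 9a
byte 3: be ^ 9f = 21
byte 4: 73 ^ 80 = f3
byte 5: bf ^ 08 = b7
byte 6: 18 ^ 18 = 00
byte 7: 5d ^ 00 = 5d

598f9a21f3b7005d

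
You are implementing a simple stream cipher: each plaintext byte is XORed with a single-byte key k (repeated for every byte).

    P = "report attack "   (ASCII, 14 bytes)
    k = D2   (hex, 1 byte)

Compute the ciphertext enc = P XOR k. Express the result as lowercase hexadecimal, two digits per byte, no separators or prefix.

The 1-byte key repeats, so the effective keystream is d2 d2 d2 d2 d2 d2 d2 d2 d2 d2 d2 d2 d2 d2.
byte 0: 72 XOR d2 = a0
byte 1: 65 XOR d2 = b7
byte 2: 70 XOR d2 = a2
byte 3: 6f XOR d2 = bd
byte 4: 72 XOR d2 = a0
byte 5: 74 XOR d2 = a6
byte 6: 20 XOR d2 = f2
byte 7: 61 XOR d2 = b3
byte 8: 74 XOR d2 = a6
byte 9: 74 XOR d2 = a6
byte 10: 61 XOR d2 = b3
byte 11: 63 XOR d2 = b1
byte 12: 6b XOR d2 = b9
byte 13: 20 XOR d2 = f2

a0b7a2bda0a6f2b3a6a6b3b1b9f2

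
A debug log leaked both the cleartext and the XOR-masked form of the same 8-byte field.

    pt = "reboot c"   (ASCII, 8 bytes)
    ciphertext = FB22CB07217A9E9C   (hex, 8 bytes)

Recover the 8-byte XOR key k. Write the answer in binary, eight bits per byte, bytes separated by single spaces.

10001001 01000111 10101001 01101000 01001110 00001110 10111110 11111111

Since ciphertext = pt ⊕ k, XORing both sides with pt gives k = pt ⊕ ciphertext.
byte 0: 114 XOR 251 = 137
byte 1: 101 XOR  34 =  71
byte 2:  98 XOR 203 = 169
byte 3: 111 XOR   7 = 104
byte 4: 111 XOR  33 =  78
byte 5: 116 XOR 122 =  14
byte 6:  32 XOR 158 = 190
byte 7:  99 XOR 156 = 255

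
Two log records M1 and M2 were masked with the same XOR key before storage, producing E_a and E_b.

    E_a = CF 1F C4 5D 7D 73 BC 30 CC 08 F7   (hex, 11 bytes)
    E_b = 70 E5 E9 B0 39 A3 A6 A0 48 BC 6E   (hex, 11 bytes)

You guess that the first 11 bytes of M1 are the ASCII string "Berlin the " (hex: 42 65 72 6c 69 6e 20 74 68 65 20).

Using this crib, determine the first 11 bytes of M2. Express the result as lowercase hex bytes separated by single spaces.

First, E_a ⊕ E_b = (M1 ⊕ K) ⊕ (M2 ⊕ K) = M1 ⊕ M2, so the key drops out. Then M2 = (M1 ⊕ M2) ⊕ M1 over the first 11 bytes.
byte 0: (cf ^ 70) ^ 42 = bf ^ 42 = fd
byte 1: (1f ^ e5) ^ 65 = fa ^ 65 = 9f
byte 2: (c4 ^ e9) ^ 72 = 2d ^ 72 = 5f
byte 3: (5d ^ b0) ^ 6c = ed ^ 6c = 81
byte 4: (7d ^ 39) ^ 69 = 44 ^ 69 = 2d
byte 5: (73 ^ a3) ^ 6e = d0 ^ 6e = be
byte 6: (bc ^ a6) ^ 20 = 1a ^ 20 = 3a
byte 7: (30 ^ a0) ^ 74 = 90 ^ 74 = e4
byte 8: (cc ^ 48) ^ 68 = 84 ^ 68 = ec
byte 9: (08 ^ bc) ^ 65 = b4 ^ 65 = d1
byte 10: (f7 ^ 6e) ^ 20 = 99 ^ 20 = b9

fd 9f 5f 81 2d be 3a e4 ec d1 b9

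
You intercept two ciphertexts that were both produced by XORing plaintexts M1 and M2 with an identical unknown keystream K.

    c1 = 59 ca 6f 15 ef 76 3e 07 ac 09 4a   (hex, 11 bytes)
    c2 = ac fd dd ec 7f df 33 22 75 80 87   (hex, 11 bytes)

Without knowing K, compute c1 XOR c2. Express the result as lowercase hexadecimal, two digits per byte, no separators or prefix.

c1 ⊕ c2 = (M1 ⊕ K) ⊕ (M2 ⊕ K) = M1 ⊕ M2 — the shared key cancels under XOR.
byte 0: 01011001 xor 10101100 = 11110101
byte 1: 11001010 xor 11111101 = 00110111
byte 2: 01101111 xor 11011101 = 10110010
byte 3: 00010101 xor 11101100 = 11111001
byte 4: 11101111 xor 01111111 = 10010000
byte 5: 01110110 xor 11011111 = 10101001
byte 6: 00111110 xor 00110011 = 00001101
byte 7: 00000111 xor 00100010 = 00100101
byte 8: 10101100 xor 01110101 = 11011001
byte 9: 00001001 xor 10000000 = 10001001
byte 10: 01001010 xor 10000111 = 11001101

f537b2f990a90d25d989cd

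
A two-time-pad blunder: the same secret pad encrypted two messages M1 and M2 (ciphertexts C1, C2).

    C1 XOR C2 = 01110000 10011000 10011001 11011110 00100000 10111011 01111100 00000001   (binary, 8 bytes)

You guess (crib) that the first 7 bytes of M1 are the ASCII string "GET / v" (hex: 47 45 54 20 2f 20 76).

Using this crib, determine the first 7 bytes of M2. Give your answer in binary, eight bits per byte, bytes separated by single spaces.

00110111 11011101 11001101 11111110 00001111 10011011 00001010

Since C1 ⊕ C2 = M1 ⊕ M2, XORing with the guessed M1 bytes yields the corresponding M2 bytes: M2 = (C1 ⊕ C2) ⊕ M1.
112 ⊕  71 =  55
152 ⊕  69 = 221
153 ⊕  84 = 205
222 ⊕  32 = 254
 32 ⊕  47 =  15
187 ⊕  32 = 155
124 ⊕ 118 =  10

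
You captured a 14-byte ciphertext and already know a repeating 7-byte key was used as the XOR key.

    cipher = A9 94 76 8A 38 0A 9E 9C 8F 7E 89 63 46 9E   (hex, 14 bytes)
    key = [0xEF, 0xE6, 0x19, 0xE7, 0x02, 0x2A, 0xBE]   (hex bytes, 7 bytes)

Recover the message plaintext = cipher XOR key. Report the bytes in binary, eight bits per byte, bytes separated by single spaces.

The 7-byte key repeats, so the effective keystream is ef e6 19 e7 02 2a be ef e6 19 e7 02 2a be.
byte 0: 169 xor 239 =  70
byte 1: 148 xor 230 = 114
byte 2: 118 xor  25 = 111
byte 3: 138 xor 231 = 109
byte 4:  56 xor   2 =  58
byte 5:  10 xor  42 =  32
byte 6: 158 xor 190 =  32
byte 7: 156 xor 239 = 115
byte 8: 143 xor 230 = 105
byte 9: 126 xor  25 = 103
byte 10: 137 xor 231 = 110
byte 11:  99 xor   2 =  97
byte 12:  70 xor  42 = 108
byte 13: 158 xor 190 =  32

01000110 01110010 01101111 01101101 00111010 00100000 00100000 01110011 01101001 01100111 01101110 01100001 01101100 00100000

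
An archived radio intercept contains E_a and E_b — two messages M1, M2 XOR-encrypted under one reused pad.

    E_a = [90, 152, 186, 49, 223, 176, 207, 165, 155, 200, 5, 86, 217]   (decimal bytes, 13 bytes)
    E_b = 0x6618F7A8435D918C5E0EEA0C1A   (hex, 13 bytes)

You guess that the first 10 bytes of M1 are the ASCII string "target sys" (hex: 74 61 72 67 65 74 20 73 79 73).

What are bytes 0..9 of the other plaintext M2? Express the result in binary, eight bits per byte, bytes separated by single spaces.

01001000 11100001 00111111 11111110 11111001 10011001 01111110 01011010 10111100 10110101

First, E_a ⊕ E_b = (M1 ⊕ K) ⊕ (M2 ⊕ K) = M1 ⊕ M2, so the key drops out. Then M2 = (M1 ⊕ M2) ⊕ M1 over the first 10 bytes.
byte 0: (5a XOR 66) XOR 74 = 3c XOR 74 = 48
byte 1: (98 XOR 18) XOR 61 = 80 XOR 61 = e1
byte 2: (ba XOR f7) XOR 72 = 4d XOR 72 = 3f
byte 3: (31 XOR a8) XOR 67 = 99 XOR 67 = fe
byte 4: (df XOR 43) XOR 65 = 9c XOR 65 = f9
byte 5: (b0 XOR 5d) XOR 74 = ed XOR 74 = 99
byte 6: (cf XOR 91) XOR 20 = 5e XOR 20 = 7e
byte 7: (a5 XOR 8c) XOR 73 = 29 XOR 73 = 5a
byte 8: (9b XOR 5e) XOR 79 = c5 XOR 79 = bc
byte 9: (c8 XOR 0e) XOR 73 = c6 XOR 73 = b5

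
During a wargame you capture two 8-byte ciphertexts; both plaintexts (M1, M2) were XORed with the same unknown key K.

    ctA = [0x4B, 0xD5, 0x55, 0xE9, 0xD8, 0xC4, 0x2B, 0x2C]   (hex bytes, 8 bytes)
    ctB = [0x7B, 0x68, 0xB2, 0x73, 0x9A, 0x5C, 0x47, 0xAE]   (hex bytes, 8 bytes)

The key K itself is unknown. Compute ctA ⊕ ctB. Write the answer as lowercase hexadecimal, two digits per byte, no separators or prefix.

30bde79a42986c82

ctA ⊕ ctB = (M1 ⊕ K) ⊕ (M2 ⊕ K) = M1 ⊕ M2 — the shared key cancels under XOR.
4b ⊕ 7b = 30
d5 ⊕ 68 = bd
55 ⊕ b2 = e7
e9 ⊕ 73 = 9a
d8 ⊕ 9a = 42
c4 ⊕ 5c = 98
2b ⊕ 47 = 6c
2c ⊕ ae = 82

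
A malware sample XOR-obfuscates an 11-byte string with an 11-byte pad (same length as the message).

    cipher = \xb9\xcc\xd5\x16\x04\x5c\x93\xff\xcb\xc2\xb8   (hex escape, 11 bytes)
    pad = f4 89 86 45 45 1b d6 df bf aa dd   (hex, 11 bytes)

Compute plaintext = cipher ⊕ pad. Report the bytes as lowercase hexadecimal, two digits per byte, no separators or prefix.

XOR is its own inverse, so applying the key byte-wise gives the result directly.
185 ⊕ 244 =  77
204 ⊕ 137 =  69
213 ⊕ 134 =  83
 22 ⊕  69 =  83
  4 ⊕  69 =  65
 92 ⊕  27 =  71
147 ⊕ 214 =  69
255 ⊕ 223 =  32
203 ⊕ 191 = 116
194 ⊕ 170 = 104
184 ⊕ 221 = 101

4d45535341474520746865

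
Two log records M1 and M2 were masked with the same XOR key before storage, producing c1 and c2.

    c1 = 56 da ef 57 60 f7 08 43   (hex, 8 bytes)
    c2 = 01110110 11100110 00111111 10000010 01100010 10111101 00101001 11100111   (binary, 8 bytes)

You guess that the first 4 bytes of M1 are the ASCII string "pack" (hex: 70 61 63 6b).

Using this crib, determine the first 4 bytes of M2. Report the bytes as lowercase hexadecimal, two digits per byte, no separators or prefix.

First, c1 ⊕ c2 = (M1 ⊕ K) ⊕ (M2 ⊕ K) = M1 ⊕ M2, so the key drops out. Then M2 = (M1 ⊕ M2) ⊕ M1 over the first 4 bytes.
byte 0: (56 ⊕ 76) ⊕ 70 = 20 ⊕ 70 = 50
byte 1: (da ⊕ e6) ⊕ 61 = 3c ⊕ 61 = 5d
byte 2: (ef ⊕ 3f) ⊕ 63 = d0 ⊕ 63 = b3
byte 3: (57 ⊕ 82) ⊕ 6b = d5 ⊕ 6b = be

505db3be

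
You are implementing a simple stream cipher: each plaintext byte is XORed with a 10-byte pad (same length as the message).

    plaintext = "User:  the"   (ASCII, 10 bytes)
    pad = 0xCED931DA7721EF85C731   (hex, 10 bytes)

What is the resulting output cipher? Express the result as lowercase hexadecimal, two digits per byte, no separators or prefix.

55 XOR ce = 9b
73 XOR d9 = aa
65 XOR 31 = 54
72 XOR da = a8
3a XOR 77 = 4d
20 XOR 21 = 01
20 XOR ef = cf
74 XOR 85 = f1
68 XOR c7 = af
65 XOR 31 = 54

9baa54a84d01cff1af54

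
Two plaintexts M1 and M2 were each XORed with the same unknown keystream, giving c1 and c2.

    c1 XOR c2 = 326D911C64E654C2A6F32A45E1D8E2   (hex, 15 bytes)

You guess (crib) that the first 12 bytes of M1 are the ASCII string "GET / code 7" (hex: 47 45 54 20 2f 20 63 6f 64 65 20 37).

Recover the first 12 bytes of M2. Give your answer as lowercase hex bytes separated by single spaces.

75 28 c5 3c 4b c6 37 ad c2 96 0a 72

Since c1 ⊕ c2 = M1 ⊕ M2, XORing with the guessed M1 bytes yields the corresponding M2 bytes: M2 = (c1 ⊕ c2) ⊕ M1.
byte 0: 00110010 ^ 01000111 = 01110101
byte 1: 01101101 ^ 01000101 = 00101000
byte 2: 10010001 ^ 01010100 = 11000101
byte 3: 00011100 ^ 00100000 = 00111100
byte 4: 01100100 ^ 00101111 = 01001011
byte 5: 11100110 ^ 00100000 = 11000110
byte 6: 01010100 ^ 01100011 = 00110111
byte 7: 11000010 ^ 01101111 = 10101101
byte 8: 10100110 ^ 01100100 = 11000010
byte 9: 11110011 ^ 01100101 = 10010110
byte 10: 00101010 ^ 00100000 = 00001010
byte 11: 01000101 ^ 00110111 = 01110010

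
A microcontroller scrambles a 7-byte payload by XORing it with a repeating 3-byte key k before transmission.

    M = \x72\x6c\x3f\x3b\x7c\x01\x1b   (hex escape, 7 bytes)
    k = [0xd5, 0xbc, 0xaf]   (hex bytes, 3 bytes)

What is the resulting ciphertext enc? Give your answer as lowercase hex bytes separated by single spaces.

The 3-byte key repeats, so the effective keystream is d5 bc af d5 bc af d5.
byte 0: 114 xor 213 = 167
byte 1: 108 xor 188 = 208
byte 2:  63 xor 175 = 144
byte 3:  59 xor 213 = 238
byte 4: 124 xor 188 = 192
byte 5:   1 xor 175 = 174
byte 6:  27 xor 213 = 206

a7 d0 90 ee c0 ae ce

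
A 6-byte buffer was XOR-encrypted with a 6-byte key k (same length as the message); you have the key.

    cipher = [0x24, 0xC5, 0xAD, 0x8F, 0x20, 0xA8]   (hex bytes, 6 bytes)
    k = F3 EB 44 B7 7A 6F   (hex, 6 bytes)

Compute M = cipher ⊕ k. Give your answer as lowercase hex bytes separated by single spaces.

XOR is its own inverse, so applying the key byte-wise gives the result directly.
24 XOR f3 = d7
c5 XOR eb = 2e
ad XOR 44 = e9
8f XOR b7 = 38
20 XOR 7a = 5a
a8 XOR 6f = c7

d7 2e e9 38 5a c7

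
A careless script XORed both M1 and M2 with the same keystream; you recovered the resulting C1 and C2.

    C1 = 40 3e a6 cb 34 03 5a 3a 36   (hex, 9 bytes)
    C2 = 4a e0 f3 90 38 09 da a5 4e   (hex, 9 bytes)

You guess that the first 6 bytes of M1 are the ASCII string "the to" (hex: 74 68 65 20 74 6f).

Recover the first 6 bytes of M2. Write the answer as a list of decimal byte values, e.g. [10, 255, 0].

First, C1 ⊕ C2 = (M1 ⊕ K) ⊕ (M2 ⊕ K) = M1 ⊕ M2, so the key drops out. Then M2 = (M1 ⊕ M2) ⊕ M1 over the first 6 bytes.
byte 0: (40 XOR 4a) XOR 74 = 0a XOR 74 = 7e
byte 1: (3e XOR e0) XOR 68 = de XOR 68 = b6
byte 2: (a6 XOR f3) XOR 65 = 55 XOR 65 = 30
byte 3: (cb XOR 90) XOR 20 = 5b XOR 20 = 7b
byte 4: (34 XOR 38) XOR 74 = 0c XOR 74 = 78
byte 5: (03 XOR 09) XOR 6f = 0a XOR 6f = 65

[126, 182, 48, 123, 120, 101]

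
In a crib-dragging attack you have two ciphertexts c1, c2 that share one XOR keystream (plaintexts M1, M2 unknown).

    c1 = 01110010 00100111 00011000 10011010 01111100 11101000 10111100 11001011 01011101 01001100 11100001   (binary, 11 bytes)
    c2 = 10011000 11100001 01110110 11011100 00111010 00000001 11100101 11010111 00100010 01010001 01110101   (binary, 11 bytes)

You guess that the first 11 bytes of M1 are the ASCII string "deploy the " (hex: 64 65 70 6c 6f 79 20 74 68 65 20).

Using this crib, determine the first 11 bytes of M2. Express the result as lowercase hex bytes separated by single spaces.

8e a3 1e 2a 29 90 79 68 17 78 b4

First, c1 ⊕ c2 = (M1 ⊕ K) ⊕ (M2 ⊕ K) = M1 ⊕ M2, so the key drops out. Then M2 = (M1 ⊕ M2) ⊕ M1 over the first 11 bytes.
byte 0: (72 xor 98) xor 64 = ea xor 64 = 8e
byte 1: (27 xor e1) xor 65 = c6 xor 65 = a3
byte 2: (18 xor 76) xor 70 = 6e xor 70 = 1e
byte 3: (9a xor dc) xor 6c = 46 xor 6c = 2a
byte 4: (7c xor 3a) xor 6f = 46 xor 6f = 29
byte 5: (e8 xor 01) xor 79 = e9 xor 79 = 90
byte 6: (bc xor e5) xor 20 = 59 xor 20 = 79
byte 7: (cb xor d7) xor 74 = 1c xor 74 = 68
byte 8: (5d xor 22) xor 68 = 7f xor 68 = 17
byte 9: (4c xor 51) xor 65 = 1d xor 65 = 78
byte 10: (e1 xor 75) xor 20 = 94 xor 20 = b4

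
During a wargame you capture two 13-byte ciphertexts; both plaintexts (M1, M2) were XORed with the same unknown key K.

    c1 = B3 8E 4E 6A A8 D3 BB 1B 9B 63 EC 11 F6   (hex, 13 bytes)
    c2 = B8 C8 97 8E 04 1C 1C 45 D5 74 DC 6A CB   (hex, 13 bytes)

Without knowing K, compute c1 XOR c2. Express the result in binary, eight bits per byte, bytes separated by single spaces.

00001011 01000110 11011001 11100100 10101100 11001111 10100111 01011110 01001110 00010111 00110000 01111011 00111101

c1 ⊕ c2 = (M1 ⊕ K) ⊕ (M2 ⊕ K) = M1 ⊕ M2 — the shared key cancels under XOR.
byte 0: b3 ⊕ b8 = 0b
byte 1: 8e ⊕ c8 = 46
byte 2: 4e ⊕ 97 = d9
byte 3: 6a ⊕ 8e = e4
byte 4: a8 ⊕ 04 = ac
byte 5: d3 ⊕ 1c = cf
byte 6: bb ⊕ 1c = a7
byte 7: 1b ⊕ 45 = 5e
byte 8: 9b ⊕ d5 = 4e
byte 9: 63 ⊕ 74 = 17
byte 10: ec ⊕ dc = 30
byte 11: 11 ⊕ 6a = 7b
byte 12: f6 ⊕ cb = 3d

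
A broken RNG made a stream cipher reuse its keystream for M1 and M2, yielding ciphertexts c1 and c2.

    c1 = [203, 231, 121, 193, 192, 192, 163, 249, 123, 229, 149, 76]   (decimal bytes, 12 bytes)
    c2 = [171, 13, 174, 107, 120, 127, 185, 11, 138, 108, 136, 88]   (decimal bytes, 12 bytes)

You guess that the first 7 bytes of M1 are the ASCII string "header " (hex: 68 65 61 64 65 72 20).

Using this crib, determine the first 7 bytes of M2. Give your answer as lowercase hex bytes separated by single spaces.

08 8f b6 ce dd cd 3a

First, c1 ⊕ c2 = (M1 ⊕ K) ⊕ (M2 ⊕ K) = M1 ⊕ M2, so the key drops out. Then M2 = (M1 ⊕ M2) ⊕ M1 over the first 7 bytes.
byte 0: (cb XOR ab) XOR 68 = 60 XOR 68 = 08
byte 1: (e7 XOR 0d) XOR 65 = ea XOR 65 = 8f
byte 2: (79 XOR ae) XOR 61 = d7 XOR 61 = b6
byte 3: (c1 XOR 6b) XOR 64 = aa XOR 64 = ce
byte 4: (c0 XOR 78) XOR 65 = b8 XOR 65 = dd
byte 5: (c0 XOR 7f) XOR 72 = bf XOR 72 = cd
byte 6: (a3 XOR b9) XOR 20 = 1a XOR 20 = 3a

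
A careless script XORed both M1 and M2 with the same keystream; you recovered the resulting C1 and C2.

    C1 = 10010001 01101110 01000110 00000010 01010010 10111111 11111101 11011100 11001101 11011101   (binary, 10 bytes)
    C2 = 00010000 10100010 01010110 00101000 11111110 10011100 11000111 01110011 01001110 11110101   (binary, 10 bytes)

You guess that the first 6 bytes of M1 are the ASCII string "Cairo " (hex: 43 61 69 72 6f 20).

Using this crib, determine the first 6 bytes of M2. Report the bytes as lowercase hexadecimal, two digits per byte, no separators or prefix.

First, C1 ⊕ C2 = (M1 ⊕ K) ⊕ (M2 ⊕ K) = M1 ⊕ M2, so the key drops out. Then M2 = (M1 ⊕ M2) ⊕ M1 over the first 6 bytes.
byte 0: (91 ⊕ 10) ⊕ 43 = 81 ⊕ 43 = c2
byte 1: (6e ⊕ a2) ⊕ 61 = cc ⊕ 61 = ad
byte 2: (46 ⊕ 56) ⊕ 69 = 10 ⊕ 69 = 79
byte 3: (02 ⊕ 28) ⊕ 72 = 2a ⊕ 72 = 58
byte 4: (52 ⊕ fe) ⊕ 6f = ac ⊕ 6f = c3
byte 5: (bf ⊕ 9c) ⊕ 20 = 23 ⊕ 20 = 03

c2ad7958c303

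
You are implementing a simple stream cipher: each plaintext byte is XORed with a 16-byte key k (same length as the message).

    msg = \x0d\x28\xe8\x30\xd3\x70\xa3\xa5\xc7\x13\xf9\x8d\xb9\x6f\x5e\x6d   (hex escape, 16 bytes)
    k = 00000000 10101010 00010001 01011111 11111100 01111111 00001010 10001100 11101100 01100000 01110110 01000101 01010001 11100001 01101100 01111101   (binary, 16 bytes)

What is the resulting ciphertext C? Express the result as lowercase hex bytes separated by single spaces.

0d 82 f9 6f 2f 0f a9 29 2b 73 8f c8 e8 8e 32 10

XOR is its own inverse, so applying the key byte-wise gives the result directly.
byte 0: 0d XOR 00 = 0d
byte 1: 28 XOR aa = 82
byte 2: e8 XOR 11 = f9
byte 3: 30 XOR 5f = 6f
byte 4: d3 XOR fc = 2f
byte 5: 70 XOR 7f = 0f
byte 6: a3 XOR 0a = a9
byte 7: a5 XOR 8c = 29
byte 8: c7 XOR ec = 2b
byte 9: 13 XOR 60 = 73
byte 10: f9 XOR 76 = 8f
byte 11: 8d XOR 45 = c8
byte 12: b9 XOR 51 = e8
byte 13: 6f XOR e1 = 8e
byte 14: 5e XOR 6c = 32
byte 15: 6d XOR 7d = 10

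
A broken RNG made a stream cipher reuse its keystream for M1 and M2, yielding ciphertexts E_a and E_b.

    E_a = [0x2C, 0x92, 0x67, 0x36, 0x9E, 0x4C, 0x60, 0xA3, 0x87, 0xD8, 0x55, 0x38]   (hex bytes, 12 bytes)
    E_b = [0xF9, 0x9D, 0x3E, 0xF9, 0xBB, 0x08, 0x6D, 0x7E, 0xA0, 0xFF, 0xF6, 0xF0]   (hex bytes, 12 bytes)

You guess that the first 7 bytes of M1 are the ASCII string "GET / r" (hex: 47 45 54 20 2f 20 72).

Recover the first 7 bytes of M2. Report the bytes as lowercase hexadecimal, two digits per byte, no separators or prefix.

First, E_a ⊕ E_b = (M1 ⊕ K) ⊕ (M2 ⊕ K) = M1 ⊕ M2, so the key drops out. Then M2 = (M1 ⊕ M2) ⊕ M1 over the first 7 bytes.
byte 0: (2c XOR f9) XOR 47 = d5 XOR 47 = 92
byte 1: (92 XOR 9d) XOR 45 = 0f XOR 45 = 4a
byte 2: (67 XOR 3e) XOR 54 = 59 XOR 54 = 0d
byte 3: (36 XOR f9) XOR 20 = cf XOR 20 = ef
byte 4: (9e XOR bb) XOR 2f = 25 XOR 2f = 0a
byte 5: (4c XOR 08) XOR 20 = 44 XOR 20 = 64
byte 6: (60 XOR 6d) XOR 72 = 0d XOR 72 = 7f

924a0def0a647f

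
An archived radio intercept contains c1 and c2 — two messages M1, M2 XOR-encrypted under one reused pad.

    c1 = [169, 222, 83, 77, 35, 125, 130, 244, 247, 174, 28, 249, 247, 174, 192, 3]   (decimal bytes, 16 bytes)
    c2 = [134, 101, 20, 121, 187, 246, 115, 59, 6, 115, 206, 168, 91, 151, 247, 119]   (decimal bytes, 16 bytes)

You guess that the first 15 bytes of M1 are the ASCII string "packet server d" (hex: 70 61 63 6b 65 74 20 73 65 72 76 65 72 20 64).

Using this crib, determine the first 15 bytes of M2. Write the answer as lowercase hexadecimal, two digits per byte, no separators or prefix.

5fda245ffdffd1bc94afa434de1953

First, c1 ⊕ c2 = (M1 ⊕ K) ⊕ (M2 ⊕ K) = M1 ⊕ M2, so the key drops out. Then M2 = (M1 ⊕ M2) ⊕ M1 over the first 15 bytes.
byte 0: (a9 xor 86) xor 70 = 2f xor 70 = 5f
byte 1: (de xor 65) xor 61 = bb xor 61 = da
byte 2: (53 xor 14) xor 63 = 47 xor 63 = 24
byte 3: (4d xor 79) xor 6b = 34 xor 6b = 5f
byte 4: (23 xor bb) xor 65 = 98 xor 65 = fd
byte 5: (7d xor f6) xor 74 = 8b xor 74 = ff
byte 6: (82 xor 73) xor 20 = f1 xor 20 = d1
byte 7: (f4 xor 3b) xor 73 = cf xor 73 = bc
byte 8: (f7 xor 06) xor 65 = f1 xor 65 = 94
byte 9: (ae xor 73) xor 72 = dd xor 72 = af
byte 10: (1c xor ce) xor 76 = d2 xor 76 = a4
byte 11: (f9 xor a8) xor 65 = 51 xor 65 = 34
byte 12: (f7 xor 5b) xor 72 = ac xor 72 = de
byte 13: (ae xor 97) xor 20 = 39 xor 20 = 19
byte 14: (c0 xor f7) xor 64 = 37 xor 64 = 53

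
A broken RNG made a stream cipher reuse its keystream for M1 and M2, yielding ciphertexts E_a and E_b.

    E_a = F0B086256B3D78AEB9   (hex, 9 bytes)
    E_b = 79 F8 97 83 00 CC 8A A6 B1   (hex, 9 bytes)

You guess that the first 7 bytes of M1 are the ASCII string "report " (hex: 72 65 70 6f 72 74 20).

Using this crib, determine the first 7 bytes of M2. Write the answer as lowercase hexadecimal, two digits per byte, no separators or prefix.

First, E_a ⊕ E_b = (M1 ⊕ K) ⊕ (M2 ⊕ K) = M1 ⊕ M2, so the key drops out. Then M2 = (M1 ⊕ M2) ⊕ M1 over the first 7 bytes.
byte 0: (f0 xor 79) xor 72 = 89 xor 72 = fb
byte 1: (b0 xor f8) xor 65 = 48 xor 65 = 2d
byte 2: (86 xor 97) xor 70 = 11 xor 70 = 61
byte 3: (25 xor 83) xor 6f = a6 xor 6f = c9
byte 4: (6b xor 00) xor 72 = 6b xor 72 = 19
byte 5: (3d xor cc) xor 74 = f1 xor 74 = 85
byte 6: (78 xor 8a) xor 20 = f2 xor 20 = d2

fb2d61c91985d2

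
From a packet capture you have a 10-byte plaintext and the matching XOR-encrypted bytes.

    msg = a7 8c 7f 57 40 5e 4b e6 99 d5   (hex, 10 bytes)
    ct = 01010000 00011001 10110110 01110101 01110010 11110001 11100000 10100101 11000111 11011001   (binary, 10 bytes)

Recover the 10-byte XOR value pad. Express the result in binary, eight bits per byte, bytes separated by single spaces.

Since ct = msg ⊕ pad, XORing both sides with msg gives pad = msg ⊕ ct.
byte 0: a7 ^ 50 = f7
byte 1: 8c ^ 19 = 95
byte 2: 7f ^ b6 = c9
byte 3: 57 ^ 75 = 22
byte 4: 40 ^ 72 = 32
byte 5: 5e ^ f1 = af
byte 6: 4b ^ e0 = ab
byte 7: e6 ^ a5 = 43
byte 8: 99 ^ c7 = 5e
byte 9: d5 ^ d9 = 0c

11110111 10010101 11001001 00100010 00110010 10101111 10101011 01000011 01011110 00001100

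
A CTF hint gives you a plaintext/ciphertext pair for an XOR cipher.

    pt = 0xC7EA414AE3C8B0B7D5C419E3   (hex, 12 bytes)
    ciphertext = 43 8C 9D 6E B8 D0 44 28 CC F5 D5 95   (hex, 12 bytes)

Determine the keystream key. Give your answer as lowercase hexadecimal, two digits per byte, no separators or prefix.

8466dc245b18f49f1931cc76

Since ciphertext = pt ⊕ key, XORing both sides with pt gives key = pt ⊕ ciphertext.
byte 0: c7 XOR 43 = 84
byte 1: ea XOR 8c = 66
byte 2: 41 XOR 9d = dc
byte 3: 4a XOR 6e = 24
byte 4: e3 XOR b8 = 5b
byte 5: c8 XOR d0 = 18
byte 6: b0 XOR 44 = f4
byte 7: b7 XOR 28 = 9f
byte 8: d5 XOR cc = 19
byte 9: c4 XOR f5 = 31
byte 10: 19 XOR d5 = cc
byte 11: e3 XOR 95 = 76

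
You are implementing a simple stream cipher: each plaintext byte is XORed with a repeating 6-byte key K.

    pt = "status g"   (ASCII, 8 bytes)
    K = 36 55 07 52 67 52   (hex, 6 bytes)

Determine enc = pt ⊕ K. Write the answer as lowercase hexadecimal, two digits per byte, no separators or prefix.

The 6-byte key repeats, so the effective keystream is 36 55 07 52 67 52 36 55.
byte 0: 73 ^ 36 = 45
byte 1: 74 ^ 55 = 21
byte 2: 61 ^ 07 = 66
byte 3: 74 ^ 52 = 26
byte 4: 75 ^ 67 = 12
byte 5: 73 ^ 52 = 21
byte 6: 20 ^ 36 = 16
byte 7: 67 ^ 55 = 32

4521662612211632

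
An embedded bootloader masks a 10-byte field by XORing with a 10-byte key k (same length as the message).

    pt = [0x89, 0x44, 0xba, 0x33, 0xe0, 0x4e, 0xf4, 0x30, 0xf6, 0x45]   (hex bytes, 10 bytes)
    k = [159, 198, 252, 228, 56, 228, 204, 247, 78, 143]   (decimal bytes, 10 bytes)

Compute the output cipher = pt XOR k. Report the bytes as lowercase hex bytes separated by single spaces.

16 82 46 d7 d8 aa 38 c7 b8 ca

XOR is its own inverse, so applying the key byte-wise gives the result directly.
137 ⊕ 159 =  22
 68 ⊕ 198 = 130
186 ⊕ 252 =  70
 51 ⊕ 228 = 215
224 ⊕  56 = 216
 78 ⊕ 228 = 170
244 ⊕ 204 =  56
 48 ⊕ 247 = 199
246 ⊕  78 = 184
 69 ⊕ 143 = 202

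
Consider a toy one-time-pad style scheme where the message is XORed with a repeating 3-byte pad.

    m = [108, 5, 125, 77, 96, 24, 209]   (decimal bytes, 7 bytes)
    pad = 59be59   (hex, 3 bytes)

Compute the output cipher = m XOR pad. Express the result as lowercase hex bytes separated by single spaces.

The 3-byte key repeats, so the effective keystream is 59 be 59 59 be 59 59.
byte 0: 108 ⊕  89 =  53
byte 1:   5 ⊕ 190 = 187
byte 2: 125 ⊕  89 =  36
byte 3:  77 ⊕  89 =  20
byte 4:  96 ⊕ 190 = 222
byte 5:  24 ⊕  89 =  65
byte 6: 209 ⊕  89 = 136

35 bb 24 14 de 41 88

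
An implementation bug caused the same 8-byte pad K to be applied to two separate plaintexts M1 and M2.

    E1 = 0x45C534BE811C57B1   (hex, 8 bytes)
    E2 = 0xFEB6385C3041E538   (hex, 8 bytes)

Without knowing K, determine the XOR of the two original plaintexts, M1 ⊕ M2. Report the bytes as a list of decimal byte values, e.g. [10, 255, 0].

E1 ⊕ E2 = (M1 ⊕ K) ⊕ (M2 ⊕ K) = M1 ⊕ M2 — the shared key cancels under XOR.
45 xor fe = bb
c5 xor b6 = 73
34 xor 38 = 0c
be xor 5c = e2
81 xor 30 = b1
1c xor 41 = 5d
57 xor e5 = b2
b1 xor 38 = 89

[187, 115, 12, 226, 177, 93, 178, 137]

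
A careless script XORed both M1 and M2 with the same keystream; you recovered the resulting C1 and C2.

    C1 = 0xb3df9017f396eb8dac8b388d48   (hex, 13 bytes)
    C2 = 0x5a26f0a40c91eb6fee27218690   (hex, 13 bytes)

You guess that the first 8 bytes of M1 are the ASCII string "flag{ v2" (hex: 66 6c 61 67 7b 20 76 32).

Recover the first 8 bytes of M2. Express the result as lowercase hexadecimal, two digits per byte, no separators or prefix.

8f9501d4842776d0

First, C1 ⊕ C2 = (M1 ⊕ K) ⊕ (M2 ⊕ K) = M1 ⊕ M2, so the key drops out. Then M2 = (M1 ⊕ M2) ⊕ M1 over the first 8 bytes.
byte 0: (b3 xor 5a) xor 66 = e9 xor 66 = 8f
byte 1: (df xor 26) xor 6c = f9 xor 6c = 95
byte 2: (90 xor f0) xor 61 = 60 xor 61 = 01
byte 3: (17 xor a4) xor 67 = b3 xor 67 = d4
byte 4: (f3 xor 0c) xor 7b = ff xor 7b = 84
byte 5: (96 xor 91) xor 20 = 07 xor 20 = 27
byte 6: (eb xor eb) xor 76 = 00 xor 76 = 76
byte 7: (8d xor 6f) xor 32 = e2 xor 32 = d0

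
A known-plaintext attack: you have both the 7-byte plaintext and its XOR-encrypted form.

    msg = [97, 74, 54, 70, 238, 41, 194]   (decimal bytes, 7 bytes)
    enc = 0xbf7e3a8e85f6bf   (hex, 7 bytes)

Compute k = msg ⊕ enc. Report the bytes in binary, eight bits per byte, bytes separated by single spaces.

11011110 00110100 00001100 11001000 01101011 11011111 01111101

Since enc = msg ⊕ k, XORing both sides with msg gives k = msg ⊕ enc.
byte 0: 61 ^ bf = de
byte 1: 4a ^ 7e = 34
byte 2: 36 ^ 3a = 0c
byte 3: 46 ^ 8e = c8
byte 4: ee ^ 85 = 6b
byte 5: 29 ^ f6 = df
byte 6: c2 ^ bf = 7d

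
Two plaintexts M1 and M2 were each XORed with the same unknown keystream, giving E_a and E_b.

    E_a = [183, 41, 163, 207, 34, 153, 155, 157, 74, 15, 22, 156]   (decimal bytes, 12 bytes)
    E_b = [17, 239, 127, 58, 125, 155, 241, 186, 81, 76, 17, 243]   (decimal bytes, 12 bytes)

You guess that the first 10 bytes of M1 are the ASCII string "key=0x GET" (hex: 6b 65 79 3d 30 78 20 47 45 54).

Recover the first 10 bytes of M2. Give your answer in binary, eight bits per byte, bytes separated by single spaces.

First, E_a ⊕ E_b = (M1 ⊕ K) ⊕ (M2 ⊕ K) = M1 ⊕ M2, so the key drops out. Then M2 = (M1 ⊕ M2) ⊕ M1 over the first 10 bytes.
byte 0: (b7 xor 11) xor 6b = a6 xor 6b = cd
byte 1: (29 xor ef) xor 65 = c6 xor 65 = a3
byte 2: (a3 xor 7f) xor 79 = dc xor 79 = a5
byte 3: (cf xor 3a) xor 3d = f5 xor 3d = c8
byte 4: (22 xor 7d) xor 30 = 5f xor 30 = 6f
byte 5: (99 xor 9b) xor 78 = 02 xor 78 = 7a
byte 6: (9b xor f1) xor 20 = 6a xor 20 = 4a
byte 7: (9d xor ba) xor 47 = 27 xor 47 = 60
byte 8: (4a xor 51) xor 45 = 1b xor 45 = 5e
byte 9: (0f xor 4c) xor 54 = 43 xor 54 = 17

11001101 10100011 10100101 11001000 01101111 01111010 01001010 01100000 01011110 00010111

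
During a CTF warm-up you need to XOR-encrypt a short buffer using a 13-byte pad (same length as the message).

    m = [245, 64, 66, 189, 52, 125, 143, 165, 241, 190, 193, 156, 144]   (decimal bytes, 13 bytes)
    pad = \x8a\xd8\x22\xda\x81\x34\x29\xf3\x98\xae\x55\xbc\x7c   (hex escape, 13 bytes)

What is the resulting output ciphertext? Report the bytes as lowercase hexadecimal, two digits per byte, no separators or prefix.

XOR is its own inverse, so applying the key byte-wise gives the result directly.
f5 XOR 8a = 7f
40 XOR d8 = 98
42 XOR 22 = 60
bd XOR da = 67
34 XOR 81 = b5
7d XOR 34 = 49
8f XOR 29 = a6
a5 XOR f3 = 56
f1 XOR 98 = 69
be XOR ae = 10
c1 XOR 55 = 94
9c XOR bc = 20
90 XOR 7c = ec

7f986067b549a65669109420ec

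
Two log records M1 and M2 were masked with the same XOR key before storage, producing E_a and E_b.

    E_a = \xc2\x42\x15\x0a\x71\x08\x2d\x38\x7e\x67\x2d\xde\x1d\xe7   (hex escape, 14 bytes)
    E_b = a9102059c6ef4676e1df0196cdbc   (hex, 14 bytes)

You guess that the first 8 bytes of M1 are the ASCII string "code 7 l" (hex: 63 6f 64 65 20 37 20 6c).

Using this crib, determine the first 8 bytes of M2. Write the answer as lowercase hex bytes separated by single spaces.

First, E_a ⊕ E_b = (M1 ⊕ K) ⊕ (M2 ⊕ K) = M1 ⊕ M2, so the key drops out. Then M2 = (M1 ⊕ M2) ⊕ M1 over the first 8 bytes.
byte 0: (c2 XOR a9) XOR 63 = 6b XOR 63 = 08
byte 1: (42 XOR 10) XOR 6f = 52 XOR 6f = 3d
byte 2: (15 XOR 20) XOR 64 = 35 XOR 64 = 51
byte 3: (0a XOR 59) XOR 65 = 53 XOR 65 = 36
byte 4: (71 XOR c6) XOR 20 = b7 XOR 20 = 97
byte 5: (08 XOR ef) XOR 37 = e7 XOR 37 = d0
byte 6: (2d XOR 46) XOR 20 = 6b XOR 20 = 4b
byte 7: (38 XOR 76) XOR 6c = 4e XOR 6c = 22

08 3d 51 36 97 d0 4b 22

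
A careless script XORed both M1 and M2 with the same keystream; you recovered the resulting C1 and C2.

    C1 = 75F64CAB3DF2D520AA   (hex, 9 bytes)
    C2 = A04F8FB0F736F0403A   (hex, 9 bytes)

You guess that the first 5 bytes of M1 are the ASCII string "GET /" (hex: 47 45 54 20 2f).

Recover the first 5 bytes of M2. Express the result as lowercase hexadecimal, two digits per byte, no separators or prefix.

First, C1 ⊕ C2 = (M1 ⊕ K) ⊕ (M2 ⊕ K) = M1 ⊕ M2, so the key drops out. Then M2 = (M1 ⊕ M2) ⊕ M1 over the first 5 bytes.
byte 0: (75 XOR a0) XOR 47 = d5 XOR 47 = 92
byte 1: (f6 XOR 4f) XOR 45 = b9 XOR 45 = fc
byte 2: (4c XOR 8f) XOR 54 = c3 XOR 54 = 97
byte 3: (ab XOR b0) XOR 20 = 1b XOR 20 = 3b
byte 4: (3d XOR f7) XOR 2f = ca XOR 2f = e5

92fc973be5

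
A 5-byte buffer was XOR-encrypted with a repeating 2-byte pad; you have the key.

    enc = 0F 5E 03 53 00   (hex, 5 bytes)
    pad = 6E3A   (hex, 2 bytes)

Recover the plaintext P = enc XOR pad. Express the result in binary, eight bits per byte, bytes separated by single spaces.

01100001 01100100 01101101 01101001 01101110

The 2-byte key repeats, so the effective keystream is 6e 3a 6e 3a 6e.
byte 0: 0f xor 6e = 61
byte 1: 5e xor 3a = 64
byte 2: 03 xor 6e = 6d
byte 3: 53 xor 3a = 69
byte 4: 00 xor 6e = 6e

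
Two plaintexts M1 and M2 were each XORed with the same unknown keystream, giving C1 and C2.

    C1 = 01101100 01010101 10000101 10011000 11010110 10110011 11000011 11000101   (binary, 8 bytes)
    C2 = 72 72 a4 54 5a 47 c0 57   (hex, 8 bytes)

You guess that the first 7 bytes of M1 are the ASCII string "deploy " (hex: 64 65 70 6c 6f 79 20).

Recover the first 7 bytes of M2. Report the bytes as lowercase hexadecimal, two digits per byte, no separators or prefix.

First, C1 ⊕ C2 = (M1 ⊕ K) ⊕ (M2 ⊕ K) = M1 ⊕ M2, so the key drops out. Then M2 = (M1 ⊕ M2) ⊕ M1 over the first 7 bytes.
byte 0: (6c xor 72) xor 64 = 1e xor 64 = 7a
byte 1: (55 xor 72) xor 65 = 27 xor 65 = 42
byte 2: (85 xor a4) xor 70 = 21 xor 70 = 51
byte 3: (98 xor 54) xor 6c = cc xor 6c = a0
byte 4: (d6 xor 5a) xor 6f = 8c xor 6f = e3
byte 5: (b3 xor 47) xor 79 = f4 xor 79 = 8d
byte 6: (c3 xor c0) xor 20 = 03 xor 20 = 23

7a4251a0e38d23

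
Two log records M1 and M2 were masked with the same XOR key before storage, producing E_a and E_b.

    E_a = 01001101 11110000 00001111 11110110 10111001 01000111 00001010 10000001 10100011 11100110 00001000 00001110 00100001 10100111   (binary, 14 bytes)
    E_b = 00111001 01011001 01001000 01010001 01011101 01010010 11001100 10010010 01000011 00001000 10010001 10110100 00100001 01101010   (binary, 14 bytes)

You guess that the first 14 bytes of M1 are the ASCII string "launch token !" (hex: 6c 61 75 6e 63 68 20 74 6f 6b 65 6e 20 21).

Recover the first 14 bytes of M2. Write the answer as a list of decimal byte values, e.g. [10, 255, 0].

First, E_a ⊕ E_b = (M1 ⊕ K) ⊕ (M2 ⊕ K) = M1 ⊕ M2, so the key drops out. Then M2 = (M1 ⊕ M2) ⊕ M1 over the first 14 bytes.
byte 0: (4d ⊕ 39) ⊕ 6c = 74 ⊕ 6c = 18
byte 1: (f0 ⊕ 59) ⊕ 61 = a9 ⊕ 61 = c8
byte 2: (0f ⊕ 48) ⊕ 75 = 47 ⊕ 75 = 32
byte 3: (f6 ⊕ 51) ⊕ 6e = a7 ⊕ 6e = c9
byte 4: (b9 ⊕ 5d) ⊕ 63 = e4 ⊕ 63 = 87
byte 5: (47 ⊕ 52) ⊕ 68 = 15 ⊕ 68 = 7d
byte 6: (0a ⊕ cc) ⊕ 20 = c6 ⊕ 20 = e6
byte 7: (81 ⊕ 92) ⊕ 74 = 13 ⊕ 74 = 67
byte 8: (a3 ⊕ 43) ⊕ 6f = e0 ⊕ 6f = 8f
byte 9: (e6 ⊕ 08) ⊕ 6b = ee ⊕ 6b = 85
byte 10: (08 ⊕ 91) ⊕ 65 = 99 ⊕ 65 = fc
byte 11: (0e ⊕ b4) ⊕ 6e = ba ⊕ 6e = d4
byte 12: (21 ⊕ 21) ⊕ 20 = 00 ⊕ 20 = 20
byte 13: (a7 ⊕ 6a) ⊕ 21 = cd ⊕ 21 = ec

[24, 200, 50, 201, 135, 125, 230, 103, 143, 133, 252, 212, 32, 236]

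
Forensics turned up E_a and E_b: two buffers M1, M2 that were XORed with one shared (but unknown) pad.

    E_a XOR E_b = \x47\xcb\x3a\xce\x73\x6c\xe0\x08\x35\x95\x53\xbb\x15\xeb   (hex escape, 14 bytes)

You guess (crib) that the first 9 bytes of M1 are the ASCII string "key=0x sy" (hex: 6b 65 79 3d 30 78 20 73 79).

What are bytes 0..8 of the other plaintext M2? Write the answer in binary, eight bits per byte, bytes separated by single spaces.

Since E_a ⊕ E_b = M1 ⊕ M2, XORing with the guessed M1 bytes yields the corresponding M2 bytes: M2 = (E_a ⊕ E_b) ⊕ M1.
byte 0:  71 XOR 107 =  44
byte 1: 203 XOR 101 = 174
byte 2:  58 XOR 121 =  67
byte 3: 206 XOR  61 = 243
byte 4: 115 XOR  48 =  67
byte 5: 108 XOR 120 =  20
byte 6: 224 XOR  32 = 192
byte 7:   8 XOR 115 = 123
byte 8:  53 XOR 121 =  76

00101100 10101110 01000011 11110011 01000011 00010100 11000000 01111011 01001100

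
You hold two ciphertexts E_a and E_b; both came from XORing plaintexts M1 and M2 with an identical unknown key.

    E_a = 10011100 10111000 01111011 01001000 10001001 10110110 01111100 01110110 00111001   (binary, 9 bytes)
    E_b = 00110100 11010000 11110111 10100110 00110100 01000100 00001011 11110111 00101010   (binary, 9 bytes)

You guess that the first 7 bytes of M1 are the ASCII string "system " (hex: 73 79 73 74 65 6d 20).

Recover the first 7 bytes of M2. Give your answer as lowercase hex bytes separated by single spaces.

db 11 ff 9a d8 9f 57

First, E_a ⊕ E_b = (M1 ⊕ K) ⊕ (M2 ⊕ K) = M1 ⊕ M2, so the key drops out. Then M2 = (M1 ⊕ M2) ⊕ M1 over the first 7 bytes.
byte 0: (9c xor 34) xor 73 = a8 xor 73 = db
byte 1: (b8 xor d0) xor 79 = 68 xor 79 = 11
byte 2: (7b xor f7) xor 73 = 8c xor 73 = ff
byte 3: (48 xor a6) xor 74 = ee xor 74 = 9a
byte 4: (89 xor 34) xor 65 = bd xor 65 = d8
byte 5: (b6 xor 44) xor 6d = f2 xor 6d = 9f
byte 6: (7c xor 0b) xor 20 = 77 xor 20 = 57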